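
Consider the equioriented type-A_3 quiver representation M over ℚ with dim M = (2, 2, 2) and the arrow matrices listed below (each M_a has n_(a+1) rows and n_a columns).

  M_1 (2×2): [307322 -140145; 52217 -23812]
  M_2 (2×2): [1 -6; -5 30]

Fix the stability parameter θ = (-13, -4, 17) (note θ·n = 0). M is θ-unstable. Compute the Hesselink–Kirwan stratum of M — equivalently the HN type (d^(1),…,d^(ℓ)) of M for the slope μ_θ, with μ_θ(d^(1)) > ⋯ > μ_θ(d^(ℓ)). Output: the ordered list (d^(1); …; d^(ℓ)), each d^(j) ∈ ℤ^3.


Via rank(M_{q-1}∘⋯∘M_p): M ≅ I[1,2], I[1,3], I[3,3].
μ_θ-semistable layers: μ^(1)=17; μ^(2)=-4; μ^(3)=-13

((0, 0, 2); (0, 2, 0); (2, 0, 0))


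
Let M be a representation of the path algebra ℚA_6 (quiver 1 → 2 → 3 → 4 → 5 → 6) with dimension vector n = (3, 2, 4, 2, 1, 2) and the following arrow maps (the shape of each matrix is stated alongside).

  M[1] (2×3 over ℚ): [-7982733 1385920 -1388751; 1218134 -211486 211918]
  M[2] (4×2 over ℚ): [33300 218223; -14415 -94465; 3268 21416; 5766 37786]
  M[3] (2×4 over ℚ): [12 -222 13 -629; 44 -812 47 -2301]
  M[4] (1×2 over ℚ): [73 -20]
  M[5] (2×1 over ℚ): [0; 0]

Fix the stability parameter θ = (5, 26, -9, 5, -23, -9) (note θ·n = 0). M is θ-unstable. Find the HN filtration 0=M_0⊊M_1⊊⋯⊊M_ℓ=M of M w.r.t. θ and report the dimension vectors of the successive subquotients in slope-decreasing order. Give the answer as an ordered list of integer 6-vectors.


Barcode: M ≅ I[1,1], I[1,3], I[1,4], I[3,3], I[3,5], I[6,6]^2. HN layers by μ_θ (4 steps, strictly decreasing):
  μ^(1)=17/2; μ^(2)=22/3; μ^(3)=5; μ^(4)=-9

((0, 1, 1, 0, 0, 0); (0, 1, 1, 1, 0, 0); (3, 0, 0, 0, 0, 0); (0, 0, 2, 1, 1, 2))


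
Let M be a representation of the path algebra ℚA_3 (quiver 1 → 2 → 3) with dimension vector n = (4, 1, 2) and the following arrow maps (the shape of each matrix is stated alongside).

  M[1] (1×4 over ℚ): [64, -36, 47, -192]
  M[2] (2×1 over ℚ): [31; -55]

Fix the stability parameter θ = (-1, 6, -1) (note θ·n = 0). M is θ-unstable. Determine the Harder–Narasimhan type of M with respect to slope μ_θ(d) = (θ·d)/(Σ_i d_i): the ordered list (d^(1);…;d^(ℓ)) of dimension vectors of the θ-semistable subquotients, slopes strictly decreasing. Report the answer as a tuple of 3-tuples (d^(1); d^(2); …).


Interval decomposition of M: I[1,1]^3, I[1,3], I[3,3].
HN type (ℓ=2): μ^(1)=5/2; μ^(2)=-1

((0, 1, 1); (4, 0, 1))


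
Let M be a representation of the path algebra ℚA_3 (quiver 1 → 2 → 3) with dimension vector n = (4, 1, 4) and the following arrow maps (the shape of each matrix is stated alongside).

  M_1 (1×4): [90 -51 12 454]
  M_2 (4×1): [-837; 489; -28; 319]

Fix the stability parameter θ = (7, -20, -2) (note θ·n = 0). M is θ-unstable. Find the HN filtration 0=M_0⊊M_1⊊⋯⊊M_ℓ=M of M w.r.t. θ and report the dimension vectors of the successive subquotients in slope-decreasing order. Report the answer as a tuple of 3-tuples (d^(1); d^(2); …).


Barcode: M ≅ I[1,1]^3, I[1,3], I[3,3]^3. HN layers by μ_θ (3 steps, strictly decreasing):
  μ^(1)=7; μ^(2)=-2; μ^(3)=-13/2

((3, 0, 0); (0, 0, 4); (1, 1, 0))


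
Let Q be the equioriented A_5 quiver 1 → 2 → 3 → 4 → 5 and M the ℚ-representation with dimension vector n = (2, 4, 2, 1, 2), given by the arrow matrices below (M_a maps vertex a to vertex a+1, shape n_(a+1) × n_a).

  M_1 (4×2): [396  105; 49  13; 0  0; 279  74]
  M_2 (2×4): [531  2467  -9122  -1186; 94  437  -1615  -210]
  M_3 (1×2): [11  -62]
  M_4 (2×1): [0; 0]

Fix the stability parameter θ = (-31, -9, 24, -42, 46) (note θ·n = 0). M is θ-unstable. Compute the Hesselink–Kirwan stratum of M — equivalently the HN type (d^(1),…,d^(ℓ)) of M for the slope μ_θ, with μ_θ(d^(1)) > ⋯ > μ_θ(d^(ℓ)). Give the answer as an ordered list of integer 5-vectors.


Interval decomposition of M: I[1,3], I[1,4], I[2,2]^2, I[5,5]^2.
HN type (ℓ=4): μ^(1)=46; μ^(2)=24; μ^(3)=-9; μ^(4)=-31

((0, 0, 0, 0, 2); (0, 0, 1, 0, 0); (0, 4, 1, 1, 0); (2, 0, 0, 0, 0))


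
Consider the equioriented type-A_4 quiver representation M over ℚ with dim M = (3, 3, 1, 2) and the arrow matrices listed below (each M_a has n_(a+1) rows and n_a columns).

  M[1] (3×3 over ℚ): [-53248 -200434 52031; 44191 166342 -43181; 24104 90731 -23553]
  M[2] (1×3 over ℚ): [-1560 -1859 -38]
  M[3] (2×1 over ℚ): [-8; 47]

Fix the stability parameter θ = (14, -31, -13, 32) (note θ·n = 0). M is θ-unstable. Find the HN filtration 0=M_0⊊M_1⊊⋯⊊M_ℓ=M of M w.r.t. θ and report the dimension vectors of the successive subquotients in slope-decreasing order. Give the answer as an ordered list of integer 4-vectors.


Barcode: M ≅ I[1,2]^2, I[1,4], I[4,4]. HN layers by μ_θ (3 steps, strictly decreasing):
  μ^(1)=32; μ^(2)=-17/2; μ^(3)=-10

((0, 0, 0, 2); (2, 2, 0, 0); (1, 1, 1, 0))


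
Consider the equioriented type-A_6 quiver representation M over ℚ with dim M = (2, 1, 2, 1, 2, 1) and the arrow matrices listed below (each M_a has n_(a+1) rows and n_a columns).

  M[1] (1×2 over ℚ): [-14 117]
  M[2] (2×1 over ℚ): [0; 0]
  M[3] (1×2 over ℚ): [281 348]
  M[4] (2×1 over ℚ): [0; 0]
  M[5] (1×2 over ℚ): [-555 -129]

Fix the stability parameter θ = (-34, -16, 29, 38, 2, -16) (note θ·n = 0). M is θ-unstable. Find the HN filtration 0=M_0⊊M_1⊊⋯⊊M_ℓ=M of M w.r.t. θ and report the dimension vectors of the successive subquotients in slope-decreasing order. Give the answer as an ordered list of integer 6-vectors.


Barcode: M ≅ I[1,1], I[1,2], I[3,3], I[3,4], I[5,5], I[5,6]. HN layers by μ_θ (6 steps, strictly decreasing):
  μ^(1)=38; μ^(2)=29; μ^(3)=2; μ^(4)=-7; μ^(5)=-16; μ^(6)=-34

((0, 0, 0, 1, 0, 0); (0, 0, 2, 0, 0, 0); (0, 0, 0, 0, 1, 0); (0, 0, 0, 0, 1, 1); (0, 1, 0, 0, 0, 0); (2, 0, 0, 0, 0, 0))


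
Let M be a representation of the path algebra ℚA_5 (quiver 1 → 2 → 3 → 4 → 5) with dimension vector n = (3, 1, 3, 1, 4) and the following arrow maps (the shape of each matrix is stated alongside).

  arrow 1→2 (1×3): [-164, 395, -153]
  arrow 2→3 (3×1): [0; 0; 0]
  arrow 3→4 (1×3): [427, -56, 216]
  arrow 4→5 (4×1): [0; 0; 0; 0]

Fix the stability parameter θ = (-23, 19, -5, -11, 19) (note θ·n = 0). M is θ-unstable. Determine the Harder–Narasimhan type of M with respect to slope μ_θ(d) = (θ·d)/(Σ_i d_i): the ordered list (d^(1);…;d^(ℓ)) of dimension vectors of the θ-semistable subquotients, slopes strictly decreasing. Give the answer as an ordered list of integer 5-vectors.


Via rank(M_{q-1}∘⋯∘M_p): M ≅ I[1,1]^2, I[1,2], I[3,3]^2, I[3,4], I[5,5]^4.
μ_θ-semistable layers: μ^(1)=19; μ^(2)=-5; μ^(3)=-8; μ^(4)=-23

((0, 1, 0, 0, 4); (0, 0, 2, 0, 0); (0, 0, 1, 1, 0); (3, 0, 0, 0, 0))


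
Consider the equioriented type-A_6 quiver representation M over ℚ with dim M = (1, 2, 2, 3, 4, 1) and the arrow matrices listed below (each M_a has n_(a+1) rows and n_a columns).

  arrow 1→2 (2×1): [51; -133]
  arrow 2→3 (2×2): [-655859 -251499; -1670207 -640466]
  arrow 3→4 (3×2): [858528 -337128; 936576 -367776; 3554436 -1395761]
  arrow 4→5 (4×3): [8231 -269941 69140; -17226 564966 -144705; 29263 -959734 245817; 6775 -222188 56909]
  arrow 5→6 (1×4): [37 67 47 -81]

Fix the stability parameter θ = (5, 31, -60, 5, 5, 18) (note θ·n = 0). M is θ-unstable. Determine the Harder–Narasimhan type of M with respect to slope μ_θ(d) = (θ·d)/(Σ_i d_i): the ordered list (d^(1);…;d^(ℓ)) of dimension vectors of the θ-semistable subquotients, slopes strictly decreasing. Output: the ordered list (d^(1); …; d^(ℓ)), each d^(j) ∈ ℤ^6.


Interval decomposition of M: I[1,6], I[2,3], I[4,5]^2, I[5,5].
HN type (ℓ=4): μ^(1)=18; μ^(2)=5; μ^(3)=-8; μ^(4)=-29/2

((0, 0, 0, 0, 0, 1); (0, 0, 0, 3, 4, 0); (1, 1, 1, 0, 0, 0); (0, 1, 1, 0, 0, 0))


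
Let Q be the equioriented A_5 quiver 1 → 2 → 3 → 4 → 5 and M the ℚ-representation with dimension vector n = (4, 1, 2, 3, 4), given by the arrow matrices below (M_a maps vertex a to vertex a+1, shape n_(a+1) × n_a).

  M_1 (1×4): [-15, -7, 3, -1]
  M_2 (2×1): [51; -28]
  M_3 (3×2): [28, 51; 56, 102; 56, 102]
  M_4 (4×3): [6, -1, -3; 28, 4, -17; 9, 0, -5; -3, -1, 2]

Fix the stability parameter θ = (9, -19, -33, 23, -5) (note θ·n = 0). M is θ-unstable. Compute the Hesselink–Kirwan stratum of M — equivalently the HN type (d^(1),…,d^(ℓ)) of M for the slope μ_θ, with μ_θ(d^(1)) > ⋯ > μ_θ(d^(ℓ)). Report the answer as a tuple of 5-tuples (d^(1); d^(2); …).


Barcode: M ≅ I[1,1]^3, I[1,3], I[3,5], I[4,5]^2, I[5,5]. HN layers by μ_θ (4 steps, strictly decreasing):
  μ^(1)=9; μ^(2)=-5; μ^(3)=-43/3; μ^(4)=-33

((3, 0, 0, 3, 3); (0, 0, 0, 0, 1); (1, 1, 1, 0, 0); (0, 0, 1, 0, 0))


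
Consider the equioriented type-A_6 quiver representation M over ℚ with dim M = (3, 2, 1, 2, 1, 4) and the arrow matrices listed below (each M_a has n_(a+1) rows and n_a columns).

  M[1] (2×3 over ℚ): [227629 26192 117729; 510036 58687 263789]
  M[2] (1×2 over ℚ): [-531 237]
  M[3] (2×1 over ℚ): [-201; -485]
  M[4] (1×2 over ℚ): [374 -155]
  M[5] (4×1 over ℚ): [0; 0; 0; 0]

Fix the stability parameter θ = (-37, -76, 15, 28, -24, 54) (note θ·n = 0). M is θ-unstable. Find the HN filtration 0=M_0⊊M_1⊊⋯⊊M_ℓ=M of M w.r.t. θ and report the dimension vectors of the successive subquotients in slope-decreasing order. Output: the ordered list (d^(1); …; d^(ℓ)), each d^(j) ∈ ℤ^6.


Barcode: M ≅ I[1,1], I[1,2], I[1,5], I[4,4], I[6,6]^4. HN layers by μ_θ (5 steps, strictly decreasing):
  μ^(1)=54; μ^(2)=28; μ^(3)=19/3; μ^(4)=-37; μ^(5)=-113/2

((0, 0, 0, 0, 0, 4); (0, 0, 0, 1, 0, 0); (0, 0, 1, 1, 1, 0); (1, 0, 0, 0, 0, 0); (2, 2, 0, 0, 0, 0))


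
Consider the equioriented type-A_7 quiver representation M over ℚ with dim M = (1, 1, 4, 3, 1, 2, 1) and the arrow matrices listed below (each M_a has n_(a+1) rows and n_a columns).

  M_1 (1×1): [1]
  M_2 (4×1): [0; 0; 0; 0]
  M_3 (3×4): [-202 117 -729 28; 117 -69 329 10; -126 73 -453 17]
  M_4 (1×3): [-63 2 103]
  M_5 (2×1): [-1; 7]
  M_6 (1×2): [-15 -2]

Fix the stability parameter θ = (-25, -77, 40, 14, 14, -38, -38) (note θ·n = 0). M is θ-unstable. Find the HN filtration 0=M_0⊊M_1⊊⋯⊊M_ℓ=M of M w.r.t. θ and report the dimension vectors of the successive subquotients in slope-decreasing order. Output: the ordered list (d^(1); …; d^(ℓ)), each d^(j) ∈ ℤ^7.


Via rank(M_{q-1}∘⋯∘M_p): M ≅ I[1,2], I[3,3], I[3,4]^2, I[3,7], I[6,6].
μ_θ-semistable layers: μ^(1)=40; μ^(2)=27; μ^(3)=-8/5; μ^(4)=-38; μ^(5)=-51

((0, 0, 1, 0, 0, 0, 0); (0, 0, 2, 2, 0, 0, 0); (0, 0, 1, 1, 1, 1, 1); (0, 0, 0, 0, 0, 1, 0); (1, 1, 0, 0, 0, 0, 0))


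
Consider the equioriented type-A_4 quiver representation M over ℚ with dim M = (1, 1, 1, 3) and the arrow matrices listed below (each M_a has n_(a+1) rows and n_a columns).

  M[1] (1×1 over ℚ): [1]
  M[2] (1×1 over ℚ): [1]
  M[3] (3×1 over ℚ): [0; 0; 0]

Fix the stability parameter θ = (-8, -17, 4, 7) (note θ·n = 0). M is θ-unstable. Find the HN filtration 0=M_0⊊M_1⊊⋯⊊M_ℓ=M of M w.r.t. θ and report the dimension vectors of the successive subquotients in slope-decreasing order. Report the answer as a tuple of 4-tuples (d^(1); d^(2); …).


Via rank(M_{q-1}∘⋯∘M_p): M ≅ I[1,3], I[4,4]^3.
μ_θ-semistable layers: μ^(1)=7; μ^(2)=4; μ^(3)=-25/2

((0, 0, 0, 3); (0, 0, 1, 0); (1, 1, 0, 0))


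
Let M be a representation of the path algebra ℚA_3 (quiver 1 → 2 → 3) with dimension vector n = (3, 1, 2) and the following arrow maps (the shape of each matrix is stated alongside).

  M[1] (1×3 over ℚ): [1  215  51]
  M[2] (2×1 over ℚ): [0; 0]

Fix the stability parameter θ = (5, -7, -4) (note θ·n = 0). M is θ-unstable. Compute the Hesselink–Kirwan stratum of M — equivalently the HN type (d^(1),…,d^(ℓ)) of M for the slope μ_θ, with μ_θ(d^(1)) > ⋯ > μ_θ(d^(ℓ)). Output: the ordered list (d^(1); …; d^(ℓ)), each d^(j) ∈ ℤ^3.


Via rank(M_{q-1}∘⋯∘M_p): M ≅ I[1,1]^2, I[1,2], I[3,3]^2.
μ_θ-semistable layers: μ^(1)=5; μ^(2)=-1; μ^(3)=-4

((2, 0, 0); (1, 1, 0); (0, 0, 2))


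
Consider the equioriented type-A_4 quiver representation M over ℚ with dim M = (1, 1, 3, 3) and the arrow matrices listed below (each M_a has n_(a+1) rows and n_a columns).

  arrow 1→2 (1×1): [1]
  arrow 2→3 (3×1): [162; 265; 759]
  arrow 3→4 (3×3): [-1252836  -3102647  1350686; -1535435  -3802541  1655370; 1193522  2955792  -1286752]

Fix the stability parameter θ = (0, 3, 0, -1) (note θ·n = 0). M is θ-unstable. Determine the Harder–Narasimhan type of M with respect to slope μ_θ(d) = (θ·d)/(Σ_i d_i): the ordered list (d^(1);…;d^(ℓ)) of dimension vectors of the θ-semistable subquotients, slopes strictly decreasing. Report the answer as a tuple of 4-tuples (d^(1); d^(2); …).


Via rank(M_{q-1}∘⋯∘M_p): M ≅ I[1,4], I[3,3], I[3,4], I[4,4].
μ_θ-semistable layers: μ^(1)=2/3; μ^(2)=0; μ^(3)=-1/2; μ^(4)=-1

((0, 1, 1, 1); (1, 0, 1, 0); (0, 0, 1, 1); (0, 0, 0, 1))


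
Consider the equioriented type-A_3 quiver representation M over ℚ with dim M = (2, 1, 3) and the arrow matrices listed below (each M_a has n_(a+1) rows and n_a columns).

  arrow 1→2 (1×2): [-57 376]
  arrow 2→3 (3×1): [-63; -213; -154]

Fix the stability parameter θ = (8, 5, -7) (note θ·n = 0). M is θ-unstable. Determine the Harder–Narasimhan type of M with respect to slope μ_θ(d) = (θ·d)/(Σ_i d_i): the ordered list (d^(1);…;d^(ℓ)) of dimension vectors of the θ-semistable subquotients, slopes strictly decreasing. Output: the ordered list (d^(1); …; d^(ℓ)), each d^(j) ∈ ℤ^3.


Interval decomposition of M: I[1,1], I[1,3], I[3,3]^2.
HN type (ℓ=3): μ^(1)=8; μ^(2)=2; μ^(3)=-7

((1, 0, 0); (1, 1, 1); (0, 0, 2))


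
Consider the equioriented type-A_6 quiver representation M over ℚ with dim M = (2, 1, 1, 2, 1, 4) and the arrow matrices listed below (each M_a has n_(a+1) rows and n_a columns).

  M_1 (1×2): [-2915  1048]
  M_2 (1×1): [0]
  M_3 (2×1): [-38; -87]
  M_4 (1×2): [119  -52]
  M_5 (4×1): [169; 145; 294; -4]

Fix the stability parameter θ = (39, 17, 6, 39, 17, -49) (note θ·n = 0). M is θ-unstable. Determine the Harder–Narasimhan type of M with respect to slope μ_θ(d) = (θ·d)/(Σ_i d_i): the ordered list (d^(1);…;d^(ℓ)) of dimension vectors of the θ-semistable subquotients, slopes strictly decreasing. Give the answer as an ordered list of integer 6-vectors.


Interval decomposition of M: I[1,1], I[1,2], I[3,6], I[4,4], I[6,6]^3.
HN type (ℓ=4): μ^(1)=39; μ^(2)=28; μ^(3)=13/4; μ^(4)=-49

((1, 0, 0, 1, 0, 0); (1, 1, 0, 0, 0, 0); (0, 0, 1, 1, 1, 1); (0, 0, 0, 0, 0, 3))


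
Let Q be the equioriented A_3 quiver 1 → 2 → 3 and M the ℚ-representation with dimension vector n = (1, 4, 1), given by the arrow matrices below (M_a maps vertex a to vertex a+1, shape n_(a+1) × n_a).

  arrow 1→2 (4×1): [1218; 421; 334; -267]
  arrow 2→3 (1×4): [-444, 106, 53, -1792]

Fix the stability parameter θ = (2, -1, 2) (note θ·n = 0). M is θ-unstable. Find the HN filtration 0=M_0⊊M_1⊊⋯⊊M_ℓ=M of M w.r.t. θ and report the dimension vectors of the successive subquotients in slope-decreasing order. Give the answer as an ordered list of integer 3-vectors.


Via rank(M_{q-1}∘⋯∘M_p): M ≅ I[1,2], I[2,2]^2, I[2,3].
μ_θ-semistable layers: μ^(1)=2; μ^(2)=1/2; μ^(3)=-1

((0, 0, 1); (1, 1, 0); (0, 3, 0))


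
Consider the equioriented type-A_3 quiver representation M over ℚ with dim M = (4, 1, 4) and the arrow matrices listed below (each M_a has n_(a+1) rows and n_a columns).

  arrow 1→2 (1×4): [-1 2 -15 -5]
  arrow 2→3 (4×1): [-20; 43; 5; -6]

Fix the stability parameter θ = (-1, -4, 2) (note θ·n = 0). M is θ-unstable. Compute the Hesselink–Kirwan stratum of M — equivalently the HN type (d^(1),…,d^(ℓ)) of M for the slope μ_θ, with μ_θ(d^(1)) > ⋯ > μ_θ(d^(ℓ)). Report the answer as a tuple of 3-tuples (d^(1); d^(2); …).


Interval decomposition of M: I[1,1]^3, I[1,3], I[3,3]^3.
HN type (ℓ=3): μ^(1)=2; μ^(2)=-1; μ^(3)=-5/2

((0, 0, 4); (3, 0, 0); (1, 1, 0))


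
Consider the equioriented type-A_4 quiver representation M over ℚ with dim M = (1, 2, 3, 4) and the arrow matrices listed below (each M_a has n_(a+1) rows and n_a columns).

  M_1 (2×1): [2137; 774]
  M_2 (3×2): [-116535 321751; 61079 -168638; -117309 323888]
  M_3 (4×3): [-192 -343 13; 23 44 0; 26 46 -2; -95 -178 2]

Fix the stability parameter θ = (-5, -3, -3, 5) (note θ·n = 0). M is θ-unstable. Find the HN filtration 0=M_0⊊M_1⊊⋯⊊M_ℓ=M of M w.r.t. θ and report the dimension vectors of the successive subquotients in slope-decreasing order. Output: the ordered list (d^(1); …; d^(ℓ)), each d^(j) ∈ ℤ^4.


Via rank(M_{q-1}∘⋯∘M_p): M ≅ I[1,4], I[2,3], I[3,4], I[4,4]^2.
μ_θ-semistable layers: μ^(1)=5; μ^(2)=-3; μ^(3)=-5

((0, 0, 0, 4); (0, 2, 3, 0); (1, 0, 0, 0))


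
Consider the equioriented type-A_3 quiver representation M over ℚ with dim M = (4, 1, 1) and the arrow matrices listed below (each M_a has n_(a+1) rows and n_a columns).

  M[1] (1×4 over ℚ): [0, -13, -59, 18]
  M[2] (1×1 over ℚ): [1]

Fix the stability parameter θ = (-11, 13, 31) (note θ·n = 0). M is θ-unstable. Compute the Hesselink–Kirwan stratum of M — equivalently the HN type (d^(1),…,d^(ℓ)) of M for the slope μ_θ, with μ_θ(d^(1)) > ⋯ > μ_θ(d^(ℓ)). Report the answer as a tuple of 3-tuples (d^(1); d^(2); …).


Via rank(M_{q-1}∘⋯∘M_p): M ≅ I[1,1]^3, I[1,3].
μ_θ-semistable layers: μ^(1)=31; μ^(2)=13; μ^(3)=-11

((0, 0, 1); (0, 1, 0); (4, 0, 0))


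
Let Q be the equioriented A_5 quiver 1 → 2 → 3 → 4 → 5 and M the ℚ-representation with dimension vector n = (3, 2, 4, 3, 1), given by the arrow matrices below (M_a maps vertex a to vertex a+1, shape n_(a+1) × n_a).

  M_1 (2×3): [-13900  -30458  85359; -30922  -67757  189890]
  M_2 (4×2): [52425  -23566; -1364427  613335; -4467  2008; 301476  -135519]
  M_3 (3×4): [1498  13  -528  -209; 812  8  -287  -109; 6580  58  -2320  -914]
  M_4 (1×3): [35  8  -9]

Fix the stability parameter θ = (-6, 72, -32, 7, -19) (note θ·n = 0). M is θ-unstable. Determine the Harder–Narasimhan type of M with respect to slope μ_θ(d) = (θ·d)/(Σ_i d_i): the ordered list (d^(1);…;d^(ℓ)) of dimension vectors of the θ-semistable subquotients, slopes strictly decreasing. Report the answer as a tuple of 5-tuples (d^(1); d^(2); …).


Interval decomposition of M: I[1,1], I[1,4], I[1,5], I[3,3]^2, I[4,4].
HN type (ℓ=4): μ^(1)=47/3; μ^(2)=7; μ^(3)=-6; μ^(4)=-32

((0, 1, 1, 1, 0); (0, 1, 1, 2, 1); (3, 0, 0, 0, 0); (0, 0, 2, 0, 0))


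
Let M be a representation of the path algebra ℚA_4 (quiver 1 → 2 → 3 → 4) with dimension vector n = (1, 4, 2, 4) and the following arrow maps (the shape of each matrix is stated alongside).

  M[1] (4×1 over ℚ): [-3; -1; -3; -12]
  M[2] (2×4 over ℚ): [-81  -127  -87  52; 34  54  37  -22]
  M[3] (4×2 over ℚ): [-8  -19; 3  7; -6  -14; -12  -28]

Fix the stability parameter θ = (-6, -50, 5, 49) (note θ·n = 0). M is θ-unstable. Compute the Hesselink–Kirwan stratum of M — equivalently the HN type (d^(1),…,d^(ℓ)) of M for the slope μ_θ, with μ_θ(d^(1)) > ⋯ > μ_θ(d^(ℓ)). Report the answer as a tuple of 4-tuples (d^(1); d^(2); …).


Interval decomposition of M: I[1,4], I[2,2]^2, I[2,4], I[4,4]^2.
HN type (ℓ=4): μ^(1)=49; μ^(2)=5; μ^(3)=-28; μ^(4)=-50

((0, 0, 0, 4); (0, 0, 2, 0); (1, 1, 0, 0); (0, 3, 0, 0))


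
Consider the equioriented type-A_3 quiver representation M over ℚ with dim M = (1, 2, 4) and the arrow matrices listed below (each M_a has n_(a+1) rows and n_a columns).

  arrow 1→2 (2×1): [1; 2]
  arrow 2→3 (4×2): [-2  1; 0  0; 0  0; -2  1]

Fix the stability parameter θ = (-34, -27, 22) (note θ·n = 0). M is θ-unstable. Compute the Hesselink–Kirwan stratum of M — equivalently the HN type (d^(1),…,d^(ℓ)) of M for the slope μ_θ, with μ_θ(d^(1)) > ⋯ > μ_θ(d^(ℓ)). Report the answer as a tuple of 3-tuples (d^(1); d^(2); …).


Interval decomposition of M: I[1,2], I[2,3], I[3,3]^3.
HN type (ℓ=3): μ^(1)=22; μ^(2)=-27; μ^(3)=-34

((0, 0, 4); (0, 2, 0); (1, 0, 0))


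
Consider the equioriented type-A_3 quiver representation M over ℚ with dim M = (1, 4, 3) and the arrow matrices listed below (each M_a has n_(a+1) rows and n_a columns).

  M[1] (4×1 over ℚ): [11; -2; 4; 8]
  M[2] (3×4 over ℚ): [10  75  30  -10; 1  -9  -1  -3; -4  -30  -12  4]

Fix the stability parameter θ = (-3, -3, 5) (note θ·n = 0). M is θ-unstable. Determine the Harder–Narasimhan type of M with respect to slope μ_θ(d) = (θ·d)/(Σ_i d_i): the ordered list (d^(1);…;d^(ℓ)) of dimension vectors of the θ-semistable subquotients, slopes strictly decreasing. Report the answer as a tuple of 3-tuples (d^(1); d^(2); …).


Barcode: M ≅ I[1,3], I[2,2]^2, I[2,3], I[3,3]. HN layers by μ_θ (2 steps, strictly decreasing):
  μ^(1)=5; μ^(2)=-3

((0, 0, 3); (1, 4, 0))


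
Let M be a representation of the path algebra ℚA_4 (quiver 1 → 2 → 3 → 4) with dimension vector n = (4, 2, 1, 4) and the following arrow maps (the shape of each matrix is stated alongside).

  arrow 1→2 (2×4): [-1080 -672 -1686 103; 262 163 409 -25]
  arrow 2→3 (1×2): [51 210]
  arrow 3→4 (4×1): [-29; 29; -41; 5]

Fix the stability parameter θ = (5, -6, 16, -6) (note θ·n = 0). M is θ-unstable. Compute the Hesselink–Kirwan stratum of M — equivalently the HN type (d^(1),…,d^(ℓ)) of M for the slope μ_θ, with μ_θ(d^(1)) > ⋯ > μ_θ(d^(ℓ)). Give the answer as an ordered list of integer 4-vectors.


Via rank(M_{q-1}∘⋯∘M_p): M ≅ I[1,1]^2, I[1,2], I[1,4], I[4,4]^3.
μ_θ-semistable layers: μ^(1)=5; μ^(2)=-1/2; μ^(3)=-6

((2, 0, 1, 1); (2, 2, 0, 0); (0, 0, 0, 3))


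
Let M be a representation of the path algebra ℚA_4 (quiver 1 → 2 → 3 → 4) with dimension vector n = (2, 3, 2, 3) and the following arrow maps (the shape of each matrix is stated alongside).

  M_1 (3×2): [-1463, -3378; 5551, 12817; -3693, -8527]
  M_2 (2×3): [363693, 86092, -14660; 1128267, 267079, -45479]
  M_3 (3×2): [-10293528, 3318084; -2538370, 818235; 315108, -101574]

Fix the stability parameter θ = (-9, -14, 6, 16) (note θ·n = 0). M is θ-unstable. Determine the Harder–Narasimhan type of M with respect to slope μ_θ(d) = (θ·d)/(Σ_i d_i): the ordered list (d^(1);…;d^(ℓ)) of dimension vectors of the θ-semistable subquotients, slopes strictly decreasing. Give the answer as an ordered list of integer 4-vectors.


Via rank(M_{q-1}∘⋯∘M_p): M ≅ I[1,2], I[1,4], I[2,3], I[4,4]^2.
μ_θ-semistable layers: μ^(1)=16; μ^(2)=6; μ^(3)=-23/2; μ^(4)=-14

((0, 0, 0, 3); (0, 0, 2, 0); (2, 2, 0, 0); (0, 1, 0, 0))


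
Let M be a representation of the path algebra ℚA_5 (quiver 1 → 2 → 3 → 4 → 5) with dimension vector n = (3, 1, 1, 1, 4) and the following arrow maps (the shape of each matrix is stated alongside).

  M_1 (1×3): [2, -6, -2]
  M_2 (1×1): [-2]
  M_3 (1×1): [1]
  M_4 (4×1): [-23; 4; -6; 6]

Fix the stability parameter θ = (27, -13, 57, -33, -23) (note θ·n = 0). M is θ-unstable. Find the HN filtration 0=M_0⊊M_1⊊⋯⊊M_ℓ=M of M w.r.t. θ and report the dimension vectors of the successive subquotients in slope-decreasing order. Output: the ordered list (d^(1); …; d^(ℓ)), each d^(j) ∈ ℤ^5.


Barcode: M ≅ I[1,1]^2, I[1,5], I[5,5]^3. HN layers by μ_θ (3 steps, strictly decreasing):
  μ^(1)=27; μ^(2)=3; μ^(3)=-23

((2, 0, 0, 0, 0); (1, 1, 1, 1, 1); (0, 0, 0, 0, 3))


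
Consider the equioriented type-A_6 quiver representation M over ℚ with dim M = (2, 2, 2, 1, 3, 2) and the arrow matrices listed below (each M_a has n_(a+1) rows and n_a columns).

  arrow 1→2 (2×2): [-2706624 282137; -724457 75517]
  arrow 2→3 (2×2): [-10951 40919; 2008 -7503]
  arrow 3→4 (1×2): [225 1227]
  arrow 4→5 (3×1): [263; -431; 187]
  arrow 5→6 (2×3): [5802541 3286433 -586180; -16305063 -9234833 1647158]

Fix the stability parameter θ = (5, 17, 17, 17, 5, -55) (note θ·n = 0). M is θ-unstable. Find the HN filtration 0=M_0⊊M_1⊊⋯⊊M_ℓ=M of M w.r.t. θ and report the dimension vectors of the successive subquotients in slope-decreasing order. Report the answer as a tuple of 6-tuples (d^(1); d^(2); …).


Interval decomposition of M: I[1,3], I[1,5], I[5,6]^2.
HN type (ℓ=4): μ^(1)=17; μ^(2)=14; μ^(3)=5; μ^(4)=-25

((0, 1, 1, 0, 0, 0); (0, 1, 1, 1, 1, 0); (2, 0, 0, 0, 0, 0); (0, 0, 0, 0, 2, 2))


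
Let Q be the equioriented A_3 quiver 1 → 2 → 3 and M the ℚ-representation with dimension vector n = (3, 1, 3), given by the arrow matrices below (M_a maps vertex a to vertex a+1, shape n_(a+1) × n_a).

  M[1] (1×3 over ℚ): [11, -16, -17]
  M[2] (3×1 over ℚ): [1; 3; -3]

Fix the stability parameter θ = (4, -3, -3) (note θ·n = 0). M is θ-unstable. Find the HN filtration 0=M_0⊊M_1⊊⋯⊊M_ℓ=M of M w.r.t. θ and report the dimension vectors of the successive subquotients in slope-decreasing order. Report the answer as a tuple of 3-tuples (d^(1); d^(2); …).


Interval decomposition of M: I[1,1]^2, I[1,3], I[3,3]^2.
HN type (ℓ=3): μ^(1)=4; μ^(2)=-2/3; μ^(3)=-3

((2, 0, 0); (1, 1, 1); (0, 0, 2))


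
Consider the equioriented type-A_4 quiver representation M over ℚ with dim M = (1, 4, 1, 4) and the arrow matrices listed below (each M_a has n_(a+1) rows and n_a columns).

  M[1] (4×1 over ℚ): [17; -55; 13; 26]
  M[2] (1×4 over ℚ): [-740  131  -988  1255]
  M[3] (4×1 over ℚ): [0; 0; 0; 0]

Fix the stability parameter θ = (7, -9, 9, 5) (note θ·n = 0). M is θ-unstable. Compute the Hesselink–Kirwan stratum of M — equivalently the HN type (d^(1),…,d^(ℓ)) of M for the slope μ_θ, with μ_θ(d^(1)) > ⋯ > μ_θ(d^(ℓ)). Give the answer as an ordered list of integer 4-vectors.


Via rank(M_{q-1}∘⋯∘M_p): M ≅ I[1,3], I[2,2]^3, I[4,4]^4.
μ_θ-semistable layers: μ^(1)=9; μ^(2)=5; μ^(3)=-1; μ^(4)=-9

((0, 0, 1, 0); (0, 0, 0, 4); (1, 1, 0, 0); (0, 3, 0, 0))


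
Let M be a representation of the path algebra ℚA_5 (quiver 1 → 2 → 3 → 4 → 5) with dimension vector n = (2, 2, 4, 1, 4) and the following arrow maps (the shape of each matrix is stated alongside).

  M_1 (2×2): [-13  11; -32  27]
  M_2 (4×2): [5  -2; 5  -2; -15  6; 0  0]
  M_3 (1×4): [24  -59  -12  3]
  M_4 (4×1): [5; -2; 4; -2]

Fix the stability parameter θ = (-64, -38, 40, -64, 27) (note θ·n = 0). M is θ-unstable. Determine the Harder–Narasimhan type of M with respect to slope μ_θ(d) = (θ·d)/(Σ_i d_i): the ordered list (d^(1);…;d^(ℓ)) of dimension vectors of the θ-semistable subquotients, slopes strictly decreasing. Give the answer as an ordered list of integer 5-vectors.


Interval decomposition of M: I[1,2], I[1,5], I[3,3]^3, I[5,5]^3.
HN type (ℓ=5): μ^(1)=40; μ^(2)=27; μ^(3)=-12; μ^(4)=-38; μ^(5)=-64

((0, 0, 3, 0, 0); (0, 0, 0, 0, 4); (0, 0, 1, 1, 0); (0, 2, 0, 0, 0); (2, 0, 0, 0, 0))


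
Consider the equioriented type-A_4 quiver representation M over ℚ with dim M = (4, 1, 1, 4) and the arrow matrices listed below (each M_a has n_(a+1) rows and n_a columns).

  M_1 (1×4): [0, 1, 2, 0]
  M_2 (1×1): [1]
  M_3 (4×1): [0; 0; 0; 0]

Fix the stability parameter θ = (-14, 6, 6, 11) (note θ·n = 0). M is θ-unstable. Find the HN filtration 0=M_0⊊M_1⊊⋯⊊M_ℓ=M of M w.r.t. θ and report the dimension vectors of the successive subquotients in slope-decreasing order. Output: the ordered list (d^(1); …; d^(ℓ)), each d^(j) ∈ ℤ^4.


Via rank(M_{q-1}∘⋯∘M_p): M ≅ I[1,1]^3, I[1,3], I[4,4]^4.
μ_θ-semistable layers: μ^(1)=11; μ^(2)=6; μ^(3)=-14

((0, 0, 0, 4); (0, 1, 1, 0); (4, 0, 0, 0))


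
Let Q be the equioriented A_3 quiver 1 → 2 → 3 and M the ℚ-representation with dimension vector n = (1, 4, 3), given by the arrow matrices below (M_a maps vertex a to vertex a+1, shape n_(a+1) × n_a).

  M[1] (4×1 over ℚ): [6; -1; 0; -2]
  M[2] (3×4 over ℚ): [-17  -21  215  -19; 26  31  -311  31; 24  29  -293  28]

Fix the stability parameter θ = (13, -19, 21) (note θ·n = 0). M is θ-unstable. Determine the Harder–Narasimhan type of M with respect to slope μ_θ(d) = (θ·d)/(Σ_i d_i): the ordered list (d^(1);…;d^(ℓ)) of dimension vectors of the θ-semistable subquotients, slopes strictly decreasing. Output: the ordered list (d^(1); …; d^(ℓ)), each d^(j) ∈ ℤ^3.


Via rank(M_{q-1}∘⋯∘M_p): M ≅ I[1,3], I[2,2], I[2,3]^2.
μ_θ-semistable layers: μ^(1)=21; μ^(2)=-3; μ^(3)=-19

((0, 0, 3); (1, 1, 0); (0, 3, 0))


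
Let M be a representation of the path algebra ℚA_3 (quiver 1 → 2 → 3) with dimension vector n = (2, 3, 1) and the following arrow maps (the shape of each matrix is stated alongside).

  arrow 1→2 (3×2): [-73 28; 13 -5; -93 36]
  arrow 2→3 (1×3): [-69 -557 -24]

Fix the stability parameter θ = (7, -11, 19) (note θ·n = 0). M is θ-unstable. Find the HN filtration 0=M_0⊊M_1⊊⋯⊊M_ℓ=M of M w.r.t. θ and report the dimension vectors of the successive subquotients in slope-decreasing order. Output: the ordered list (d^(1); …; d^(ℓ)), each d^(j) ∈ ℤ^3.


Interval decomposition of M: I[1,2], I[1,3], I[2,2].
HN type (ℓ=3): μ^(1)=19; μ^(2)=-2; μ^(3)=-11

((0, 0, 1); (2, 2, 0); (0, 1, 0))


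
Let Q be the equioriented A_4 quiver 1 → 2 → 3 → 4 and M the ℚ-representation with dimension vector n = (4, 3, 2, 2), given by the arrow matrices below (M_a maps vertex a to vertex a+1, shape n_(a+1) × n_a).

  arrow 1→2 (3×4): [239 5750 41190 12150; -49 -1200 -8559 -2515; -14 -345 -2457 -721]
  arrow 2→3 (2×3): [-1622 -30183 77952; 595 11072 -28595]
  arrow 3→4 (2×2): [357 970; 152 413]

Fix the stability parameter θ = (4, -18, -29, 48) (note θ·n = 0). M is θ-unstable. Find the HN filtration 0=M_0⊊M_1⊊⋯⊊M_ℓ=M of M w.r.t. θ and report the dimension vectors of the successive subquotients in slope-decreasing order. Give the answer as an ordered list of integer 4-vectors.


Via rank(M_{q-1}∘⋯∘M_p): M ≅ I[1,1], I[1,2], I[1,4]^2.
μ_θ-semistable layers: μ^(1)=48; μ^(2)=4; μ^(3)=-7; μ^(4)=-43/3

((0, 0, 0, 2); (1, 0, 0, 0); (1, 1, 0, 0); (2, 2, 2, 0))


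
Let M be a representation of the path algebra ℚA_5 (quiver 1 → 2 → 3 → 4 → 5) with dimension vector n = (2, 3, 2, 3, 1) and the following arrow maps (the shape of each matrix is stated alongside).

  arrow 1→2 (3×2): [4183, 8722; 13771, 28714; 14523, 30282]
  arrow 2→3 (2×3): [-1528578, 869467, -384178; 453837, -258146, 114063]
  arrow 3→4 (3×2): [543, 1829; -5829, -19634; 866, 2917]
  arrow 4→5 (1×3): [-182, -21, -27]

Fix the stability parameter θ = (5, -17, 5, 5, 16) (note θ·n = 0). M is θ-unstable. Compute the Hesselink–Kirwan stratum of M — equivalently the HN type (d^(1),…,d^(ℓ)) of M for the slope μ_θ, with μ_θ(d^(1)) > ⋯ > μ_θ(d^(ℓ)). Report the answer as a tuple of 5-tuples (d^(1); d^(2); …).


Via rank(M_{q-1}∘⋯∘M_p): M ≅ I[1,1], I[1,5], I[2,2], I[2,4], I[4,4].
μ_θ-semistable layers: μ^(1)=16; μ^(2)=5; μ^(3)=-6; μ^(4)=-17

((0, 0, 0, 0, 1); (1, 0, 2, 3, 0); (1, 1, 0, 0, 0); (0, 2, 0, 0, 0))


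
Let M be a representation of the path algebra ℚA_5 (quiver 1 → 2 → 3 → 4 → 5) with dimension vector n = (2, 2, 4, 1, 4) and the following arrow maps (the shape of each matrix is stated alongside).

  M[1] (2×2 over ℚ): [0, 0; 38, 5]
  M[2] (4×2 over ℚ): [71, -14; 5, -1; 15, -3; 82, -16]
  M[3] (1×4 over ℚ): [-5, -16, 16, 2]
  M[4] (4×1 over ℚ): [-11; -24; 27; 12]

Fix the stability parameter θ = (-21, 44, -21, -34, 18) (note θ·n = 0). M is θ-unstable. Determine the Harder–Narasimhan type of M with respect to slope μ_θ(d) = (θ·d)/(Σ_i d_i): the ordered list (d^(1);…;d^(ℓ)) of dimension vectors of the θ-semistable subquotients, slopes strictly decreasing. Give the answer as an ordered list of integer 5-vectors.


Via rank(M_{q-1}∘⋯∘M_p): M ≅ I[1,1], I[1,5], I[2,3], I[3,3]^2, I[5,5]^3.
μ_θ-semistable layers: μ^(1)=18; μ^(2)=23/2; μ^(3)=-11/3; μ^(4)=-21

((0, 0, 0, 0, 4); (0, 1, 1, 0, 0); (0, 1, 1, 1, 0); (2, 0, 2, 0, 0))


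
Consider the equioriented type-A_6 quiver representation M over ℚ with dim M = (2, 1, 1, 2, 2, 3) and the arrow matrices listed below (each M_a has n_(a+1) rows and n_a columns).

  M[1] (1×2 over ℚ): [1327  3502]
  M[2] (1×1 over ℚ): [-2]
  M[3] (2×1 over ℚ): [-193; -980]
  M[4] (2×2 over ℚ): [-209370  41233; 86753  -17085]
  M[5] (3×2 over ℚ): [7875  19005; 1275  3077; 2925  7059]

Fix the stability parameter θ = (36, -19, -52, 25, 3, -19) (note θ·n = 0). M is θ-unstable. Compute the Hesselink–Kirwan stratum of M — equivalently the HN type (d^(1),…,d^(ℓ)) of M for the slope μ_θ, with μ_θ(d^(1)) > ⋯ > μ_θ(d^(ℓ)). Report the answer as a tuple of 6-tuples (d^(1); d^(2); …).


Interval decomposition of M: I[1,1], I[1,6], I[4,5], I[6,6]^2.
HN type (ℓ=5): μ^(1)=36; μ^(2)=14; μ^(3)=3; μ^(4)=-35/3; μ^(5)=-19

((1, 0, 0, 0, 0, 0); (0, 0, 0, 1, 1, 0); (0, 0, 0, 1, 1, 1); (1, 1, 1, 0, 0, 0); (0, 0, 0, 0, 0, 2))


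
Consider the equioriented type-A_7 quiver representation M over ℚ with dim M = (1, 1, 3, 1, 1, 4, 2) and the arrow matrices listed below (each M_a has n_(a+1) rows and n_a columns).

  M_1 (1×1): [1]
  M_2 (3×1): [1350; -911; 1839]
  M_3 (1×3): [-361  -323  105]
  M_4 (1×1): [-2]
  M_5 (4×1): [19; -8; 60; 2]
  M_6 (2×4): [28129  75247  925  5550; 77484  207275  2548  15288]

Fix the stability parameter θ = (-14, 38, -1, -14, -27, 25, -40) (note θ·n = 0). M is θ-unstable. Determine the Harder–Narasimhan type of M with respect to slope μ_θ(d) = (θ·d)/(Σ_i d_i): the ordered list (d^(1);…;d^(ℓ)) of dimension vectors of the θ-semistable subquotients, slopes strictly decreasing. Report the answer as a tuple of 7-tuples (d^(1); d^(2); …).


Interval decomposition of M: I[1,7], I[3,3]^2, I[6,6]^2, I[6,7].
HN type (ℓ=5): μ^(1)=25; μ^(2)=-1; μ^(3)=-19/6; μ^(4)=-15/2; μ^(5)=-14

((0, 0, 0, 0, 0, 2, 0); (0, 0, 2, 0, 0, 0, 0); (0, 1, 1, 1, 1, 1, 1); (0, 0, 0, 0, 0, 1, 1); (1, 0, 0, 0, 0, 0, 0))


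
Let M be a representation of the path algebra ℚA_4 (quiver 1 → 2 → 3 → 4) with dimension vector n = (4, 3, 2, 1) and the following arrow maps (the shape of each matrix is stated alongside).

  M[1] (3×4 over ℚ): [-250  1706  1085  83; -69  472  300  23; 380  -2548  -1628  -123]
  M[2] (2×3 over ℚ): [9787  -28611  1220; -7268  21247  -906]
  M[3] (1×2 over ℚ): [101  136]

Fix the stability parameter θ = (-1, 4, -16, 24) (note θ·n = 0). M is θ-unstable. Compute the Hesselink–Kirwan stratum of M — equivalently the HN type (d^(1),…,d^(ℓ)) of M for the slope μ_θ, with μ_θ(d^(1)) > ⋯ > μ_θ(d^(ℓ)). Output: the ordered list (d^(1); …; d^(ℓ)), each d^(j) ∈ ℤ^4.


Interval decomposition of M: I[1,1], I[1,2], I[1,3], I[1,4].
HN type (ℓ=4): μ^(1)=24; μ^(2)=4; μ^(3)=-1; μ^(4)=-13/3

((0, 0, 0, 1); (0, 1, 0, 0); (2, 0, 0, 0); (2, 2, 2, 0))


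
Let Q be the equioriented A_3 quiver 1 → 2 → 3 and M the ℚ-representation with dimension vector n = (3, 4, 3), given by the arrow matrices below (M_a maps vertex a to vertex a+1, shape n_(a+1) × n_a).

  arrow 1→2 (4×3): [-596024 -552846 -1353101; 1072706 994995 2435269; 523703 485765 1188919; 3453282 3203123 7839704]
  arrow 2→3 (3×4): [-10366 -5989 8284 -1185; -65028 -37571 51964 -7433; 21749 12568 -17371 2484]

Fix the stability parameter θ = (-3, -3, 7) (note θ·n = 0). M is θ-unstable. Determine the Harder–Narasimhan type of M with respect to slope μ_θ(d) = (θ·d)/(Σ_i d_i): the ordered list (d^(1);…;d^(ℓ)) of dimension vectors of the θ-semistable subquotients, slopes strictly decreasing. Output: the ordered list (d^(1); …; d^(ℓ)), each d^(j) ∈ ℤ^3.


Via rank(M_{q-1}∘⋯∘M_p): M ≅ I[1,3]^3, I[2,2].
μ_θ-semistable layers: μ^(1)=7; μ^(2)=-3

((0, 0, 3); (3, 4, 0))


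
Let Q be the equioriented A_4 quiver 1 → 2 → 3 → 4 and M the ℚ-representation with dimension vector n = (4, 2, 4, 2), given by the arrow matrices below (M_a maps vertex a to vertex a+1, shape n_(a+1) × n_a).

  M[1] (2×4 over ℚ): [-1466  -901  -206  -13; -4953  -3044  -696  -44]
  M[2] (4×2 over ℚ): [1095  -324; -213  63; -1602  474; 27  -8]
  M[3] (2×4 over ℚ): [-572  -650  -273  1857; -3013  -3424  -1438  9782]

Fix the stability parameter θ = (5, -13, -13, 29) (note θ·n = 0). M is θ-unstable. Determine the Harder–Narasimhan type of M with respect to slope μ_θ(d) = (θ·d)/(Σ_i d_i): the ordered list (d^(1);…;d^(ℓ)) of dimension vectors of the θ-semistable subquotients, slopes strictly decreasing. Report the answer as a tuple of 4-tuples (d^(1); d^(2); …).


Interval decomposition of M: I[1,1]^2, I[1,3], I[1,4], I[3,3], I[3,4].
HN type (ℓ=4): μ^(1)=29; μ^(2)=5; μ^(3)=-7; μ^(4)=-13

((0, 0, 0, 2); (2, 0, 0, 0); (2, 2, 2, 0); (0, 0, 2, 0))


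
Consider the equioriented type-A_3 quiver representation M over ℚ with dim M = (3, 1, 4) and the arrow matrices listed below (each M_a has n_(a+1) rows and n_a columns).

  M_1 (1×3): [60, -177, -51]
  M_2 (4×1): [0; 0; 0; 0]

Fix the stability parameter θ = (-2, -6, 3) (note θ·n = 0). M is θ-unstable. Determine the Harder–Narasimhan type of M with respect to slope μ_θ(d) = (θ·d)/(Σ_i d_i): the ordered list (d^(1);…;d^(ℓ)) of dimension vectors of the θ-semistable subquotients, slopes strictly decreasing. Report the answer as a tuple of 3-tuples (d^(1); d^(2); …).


Via rank(M_{q-1}∘⋯∘M_p): M ≅ I[1,1]^2, I[1,2], I[3,3]^4.
μ_θ-semistable layers: μ^(1)=3; μ^(2)=-2; μ^(3)=-4

((0, 0, 4); (2, 0, 0); (1, 1, 0))


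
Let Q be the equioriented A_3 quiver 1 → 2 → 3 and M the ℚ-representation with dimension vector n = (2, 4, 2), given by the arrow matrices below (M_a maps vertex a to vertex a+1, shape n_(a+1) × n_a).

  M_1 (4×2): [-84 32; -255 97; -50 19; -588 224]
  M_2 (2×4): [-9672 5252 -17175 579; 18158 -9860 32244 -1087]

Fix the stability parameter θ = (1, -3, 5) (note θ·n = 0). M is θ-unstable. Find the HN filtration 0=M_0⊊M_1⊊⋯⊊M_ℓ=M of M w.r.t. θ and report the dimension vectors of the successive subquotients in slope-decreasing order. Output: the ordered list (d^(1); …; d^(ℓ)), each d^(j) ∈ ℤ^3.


Interval decomposition of M: I[1,2], I[1,3], I[2,2], I[2,3].
HN type (ℓ=3): μ^(1)=5; μ^(2)=-1; μ^(3)=-3

((0, 0, 2); (2, 2, 0); (0, 2, 0))


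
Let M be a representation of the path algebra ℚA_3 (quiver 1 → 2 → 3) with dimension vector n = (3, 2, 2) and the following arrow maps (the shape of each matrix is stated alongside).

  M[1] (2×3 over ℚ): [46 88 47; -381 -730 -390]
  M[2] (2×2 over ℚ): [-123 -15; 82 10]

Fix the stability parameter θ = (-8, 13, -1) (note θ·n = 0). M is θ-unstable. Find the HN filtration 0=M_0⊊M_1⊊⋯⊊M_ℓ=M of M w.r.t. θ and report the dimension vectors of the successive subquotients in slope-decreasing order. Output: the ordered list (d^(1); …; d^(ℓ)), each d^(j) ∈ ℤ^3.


Interval decomposition of M: I[1,1], I[1,2], I[1,3], I[3,3].
HN type (ℓ=4): μ^(1)=13; μ^(2)=6; μ^(3)=-1; μ^(4)=-8

((0, 1, 0); (0, 1, 1); (0, 0, 1); (3, 0, 0))


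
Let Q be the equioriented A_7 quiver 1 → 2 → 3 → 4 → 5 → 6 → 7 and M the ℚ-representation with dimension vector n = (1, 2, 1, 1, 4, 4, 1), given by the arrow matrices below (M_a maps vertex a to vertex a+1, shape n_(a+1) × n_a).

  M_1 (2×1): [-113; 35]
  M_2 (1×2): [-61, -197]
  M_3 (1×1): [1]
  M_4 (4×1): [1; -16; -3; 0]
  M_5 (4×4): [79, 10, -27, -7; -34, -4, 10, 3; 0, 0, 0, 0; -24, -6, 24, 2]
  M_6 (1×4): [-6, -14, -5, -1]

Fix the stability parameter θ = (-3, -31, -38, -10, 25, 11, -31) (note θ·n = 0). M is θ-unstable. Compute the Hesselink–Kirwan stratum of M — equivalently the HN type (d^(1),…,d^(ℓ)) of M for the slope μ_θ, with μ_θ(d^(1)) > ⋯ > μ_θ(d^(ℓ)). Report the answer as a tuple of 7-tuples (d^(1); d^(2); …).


Barcode: M ≅ I[1,5], I[2,2], I[5,6]^2, I[5,7], I[6,6]. HN layers by μ_θ (7 steps, strictly decreasing):
  μ^(1)=25; μ^(2)=18; μ^(3)=11; μ^(4)=5/3; μ^(5)=-10; μ^(6)=-24; μ^(7)=-31

((0, 0, 0, 0, 1, 0, 0); (0, 0, 0, 0, 2, 2, 0); (0, 0, 0, 0, 0, 1, 0); (0, 0, 0, 0, 1, 1, 1); (0, 0, 0, 1, 0, 0, 0); (1, 1, 1, 0, 0, 0, 0); (0, 1, 0, 0, 0, 0, 0))
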